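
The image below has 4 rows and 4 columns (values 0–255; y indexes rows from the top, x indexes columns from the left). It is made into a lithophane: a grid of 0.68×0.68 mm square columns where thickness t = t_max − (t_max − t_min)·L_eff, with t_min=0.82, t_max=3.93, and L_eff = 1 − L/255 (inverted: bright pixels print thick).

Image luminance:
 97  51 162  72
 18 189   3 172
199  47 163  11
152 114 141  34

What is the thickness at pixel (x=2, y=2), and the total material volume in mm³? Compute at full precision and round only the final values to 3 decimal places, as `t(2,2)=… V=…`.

t(2,2)=2.808 V=15.231

span = t_max - t_min = 3.93 - 0.82 = 3.110
L(2,2) = 163, L_eff = 1 - 163/255 = 0.360784 (inverted)
t(2,2) = 3.93 - 3.110·0.360784 = 2.808
Σt over all 4·4 pixels = 167987/5100 ≈ 32.9386275
V = pitch²·Σt = 0.68²·167987/5100 = 15.231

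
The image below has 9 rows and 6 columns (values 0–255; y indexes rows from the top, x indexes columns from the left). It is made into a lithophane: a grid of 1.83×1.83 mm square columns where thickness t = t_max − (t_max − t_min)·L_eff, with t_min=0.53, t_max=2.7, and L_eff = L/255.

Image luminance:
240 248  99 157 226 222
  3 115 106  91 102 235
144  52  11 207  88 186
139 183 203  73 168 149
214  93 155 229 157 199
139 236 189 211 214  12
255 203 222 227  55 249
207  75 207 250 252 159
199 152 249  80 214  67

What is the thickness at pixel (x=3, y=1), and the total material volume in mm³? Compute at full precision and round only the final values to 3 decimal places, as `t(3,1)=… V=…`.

t(3,1)=1.926 V=236.999

span = t_max - t_min = 2.7 - 0.53 = 2.170
L(3,1) = 91, L_eff = 91/255 = 0.356863
t(3,1) = 2.7 - 2.170·0.356863 = 1.926
Σt over all 9·6 pixels = 601537/8500 ≈ 70.7690588
V = pitch²·Σt = 1.83²·601537/8500 = 236.999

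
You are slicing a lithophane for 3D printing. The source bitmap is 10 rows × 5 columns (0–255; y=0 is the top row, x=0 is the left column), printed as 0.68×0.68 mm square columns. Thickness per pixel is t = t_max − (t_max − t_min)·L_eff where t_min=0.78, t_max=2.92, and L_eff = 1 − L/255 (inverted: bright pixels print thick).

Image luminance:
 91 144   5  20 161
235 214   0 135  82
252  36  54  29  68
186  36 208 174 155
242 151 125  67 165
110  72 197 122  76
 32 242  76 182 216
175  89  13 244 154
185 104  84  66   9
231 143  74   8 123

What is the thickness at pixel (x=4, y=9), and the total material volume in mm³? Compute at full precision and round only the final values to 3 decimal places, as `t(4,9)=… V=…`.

span = t_max - t_min = 2.92 - 0.78 = 2.140
L(4,9) = 123, L_eff = 1 - 123/255 = 0.517647 (inverted)
t(4,9) = 2.92 - 2.140·0.517647 = 1.812
Σt over all 10·5 pixels = 572942/6375 ≈ 89.8732549
V = pitch²·Σt = 0.68²·572942/6375 = 41.557

t(4,9)=1.812 V=41.557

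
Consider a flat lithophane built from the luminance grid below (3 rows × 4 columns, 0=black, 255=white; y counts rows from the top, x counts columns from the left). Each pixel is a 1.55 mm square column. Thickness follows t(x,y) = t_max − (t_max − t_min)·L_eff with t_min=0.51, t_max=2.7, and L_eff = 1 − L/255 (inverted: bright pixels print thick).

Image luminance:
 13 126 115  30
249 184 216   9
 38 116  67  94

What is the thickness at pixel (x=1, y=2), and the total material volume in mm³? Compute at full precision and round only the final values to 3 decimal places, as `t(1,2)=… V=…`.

span = t_max - t_min = 2.7 - 0.51 = 2.190
L(1,2) = 116, L_eff = 1 - 116/255 = 0.545098 (inverted)
t(1,2) = 2.7 - 2.190·0.545098 = 1.506
Σt over all 3·4 pixels = 143781/8500 ≈ 16.9154118
V = pitch²·Σt = 1.55²·143781/8500 = 40.639

t(1,2)=1.506 V=40.639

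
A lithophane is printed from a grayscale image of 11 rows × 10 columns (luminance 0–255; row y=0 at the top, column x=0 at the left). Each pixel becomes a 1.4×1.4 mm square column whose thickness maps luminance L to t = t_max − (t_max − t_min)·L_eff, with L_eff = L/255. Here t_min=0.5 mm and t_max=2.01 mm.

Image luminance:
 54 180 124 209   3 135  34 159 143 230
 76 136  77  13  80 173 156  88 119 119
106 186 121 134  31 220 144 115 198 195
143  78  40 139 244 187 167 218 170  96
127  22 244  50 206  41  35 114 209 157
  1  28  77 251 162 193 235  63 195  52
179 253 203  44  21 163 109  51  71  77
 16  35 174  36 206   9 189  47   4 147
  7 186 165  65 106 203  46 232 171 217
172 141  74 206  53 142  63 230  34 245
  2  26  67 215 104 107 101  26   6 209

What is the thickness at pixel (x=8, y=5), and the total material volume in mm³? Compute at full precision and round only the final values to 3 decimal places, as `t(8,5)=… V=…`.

span = t_max - t_min = 2.01 - 0.5 = 1.510
L(8,5) = 195, L_eff = 195/255 = 0.764706
t(8,5) = 2.01 - 1.510·0.764706 = 0.855
Σt over all 11·10 pixels = 3621143/25500 ≈ 142.0056078
V = pitch²·Σt = 1.4²·3621143/25500 = 278.331

t(8,5)=0.855 V=278.331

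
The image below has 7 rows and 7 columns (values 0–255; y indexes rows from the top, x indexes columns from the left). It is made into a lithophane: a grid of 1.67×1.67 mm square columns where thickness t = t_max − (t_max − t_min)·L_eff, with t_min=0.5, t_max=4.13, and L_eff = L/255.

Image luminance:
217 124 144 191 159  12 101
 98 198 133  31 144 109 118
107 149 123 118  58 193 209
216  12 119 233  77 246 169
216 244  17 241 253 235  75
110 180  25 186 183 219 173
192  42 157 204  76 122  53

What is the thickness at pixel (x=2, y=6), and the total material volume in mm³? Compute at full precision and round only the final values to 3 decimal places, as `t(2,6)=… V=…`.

span = t_max - t_min = 4.13 - 0.5 = 3.630
L(2,6) = 157, L_eff = 157/255 = 0.615686
t(2,6) = 4.13 - 3.630·0.615686 = 1.895
Σt over all 7·7 pixels = 435907/4250 ≈ 102.5663529
V = pitch²·Σt = 1.67²·435907/4250 = 286.047

t(2,6)=1.895 V=286.047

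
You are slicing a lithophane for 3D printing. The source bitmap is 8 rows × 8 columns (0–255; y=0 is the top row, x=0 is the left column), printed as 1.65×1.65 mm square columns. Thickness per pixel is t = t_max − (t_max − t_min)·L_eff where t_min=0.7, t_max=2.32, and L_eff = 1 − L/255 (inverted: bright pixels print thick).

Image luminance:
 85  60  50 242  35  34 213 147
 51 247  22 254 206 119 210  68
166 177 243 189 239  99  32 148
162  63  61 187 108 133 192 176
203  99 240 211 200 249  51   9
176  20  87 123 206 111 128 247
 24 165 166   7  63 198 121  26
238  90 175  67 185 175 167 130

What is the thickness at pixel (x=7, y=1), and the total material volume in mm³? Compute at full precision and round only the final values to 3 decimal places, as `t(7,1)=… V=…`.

span = t_max - t_min = 2.32 - 0.7 = 1.620
L(7,1) = 68, L_eff = 1 - 68/255 = 0.733333 (inverted)
t(7,1) = 2.32 - 1.620·0.733333 = 1.132
Σt over all 8·8 pixels = 17093/170 ≈ 100.5470588
V = pitch²·Σt = 1.65²·17093/170 = 273.739

t(7,1)=1.132 V=273.739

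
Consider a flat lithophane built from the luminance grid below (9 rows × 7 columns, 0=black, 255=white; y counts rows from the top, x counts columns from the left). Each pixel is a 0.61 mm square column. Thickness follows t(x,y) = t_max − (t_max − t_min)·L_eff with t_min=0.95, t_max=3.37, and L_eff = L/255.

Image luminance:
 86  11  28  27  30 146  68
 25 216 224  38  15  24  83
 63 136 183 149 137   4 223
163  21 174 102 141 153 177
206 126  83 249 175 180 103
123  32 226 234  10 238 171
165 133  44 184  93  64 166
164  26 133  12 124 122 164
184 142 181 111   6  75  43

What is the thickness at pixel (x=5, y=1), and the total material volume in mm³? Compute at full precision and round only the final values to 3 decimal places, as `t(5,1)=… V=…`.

span = t_max - t_min = 3.37 - 0.95 = 2.420
L(5,1) = 24, L_eff = 24/255 = 0.094118
t(5,1) = 3.37 - 2.420·0.094118 = 3.142
Σt over all 9·7 pixels = 3637867/25500 ≈ 142.6614510
V = pitch²·Σt = 0.61²·3637867/25500 = 53.084

t(5,1)=3.142 V=53.084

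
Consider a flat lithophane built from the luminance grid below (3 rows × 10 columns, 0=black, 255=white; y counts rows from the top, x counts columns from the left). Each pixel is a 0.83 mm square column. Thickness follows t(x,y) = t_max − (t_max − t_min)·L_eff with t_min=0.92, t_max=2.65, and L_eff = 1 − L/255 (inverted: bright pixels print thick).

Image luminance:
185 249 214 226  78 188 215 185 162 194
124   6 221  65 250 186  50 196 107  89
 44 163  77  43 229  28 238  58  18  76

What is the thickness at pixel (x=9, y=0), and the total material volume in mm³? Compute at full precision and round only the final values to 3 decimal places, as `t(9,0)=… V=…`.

span = t_max - t_min = 2.65 - 0.92 = 1.730
L(9,0) = 194, L_eff = 1 - 194/255 = 0.239216 (inverted)
t(9,0) = 2.65 - 1.730·0.239216 = 2.236
Σt over all 3·10 pixels = 118681/2125 ≈ 55.8498824
V = pitch²·Σt = 0.83²·118681/2125 = 38.475

t(9,0)=2.236 V=38.475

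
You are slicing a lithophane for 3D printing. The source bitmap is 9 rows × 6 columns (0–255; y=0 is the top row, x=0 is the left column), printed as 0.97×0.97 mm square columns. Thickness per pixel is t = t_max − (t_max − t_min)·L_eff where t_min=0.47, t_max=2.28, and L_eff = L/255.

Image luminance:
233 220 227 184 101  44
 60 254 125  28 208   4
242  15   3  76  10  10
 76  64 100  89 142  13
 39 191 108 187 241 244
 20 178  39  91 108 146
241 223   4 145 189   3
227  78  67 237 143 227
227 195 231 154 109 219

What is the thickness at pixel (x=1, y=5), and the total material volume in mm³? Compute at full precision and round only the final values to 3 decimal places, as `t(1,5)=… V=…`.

span = t_max - t_min = 2.28 - 0.47 = 1.810
L(1,5) = 178, L_eff = 178/255 = 0.698039
t(1,5) = 2.28 - 1.810·0.698039 = 1.017
Σt over all 9·6 pixels = 1865501/25500 ≈ 73.1569020
V = pitch²·Σt = 0.97²·1865501/25500 = 68.833

t(1,5)=1.017 V=68.833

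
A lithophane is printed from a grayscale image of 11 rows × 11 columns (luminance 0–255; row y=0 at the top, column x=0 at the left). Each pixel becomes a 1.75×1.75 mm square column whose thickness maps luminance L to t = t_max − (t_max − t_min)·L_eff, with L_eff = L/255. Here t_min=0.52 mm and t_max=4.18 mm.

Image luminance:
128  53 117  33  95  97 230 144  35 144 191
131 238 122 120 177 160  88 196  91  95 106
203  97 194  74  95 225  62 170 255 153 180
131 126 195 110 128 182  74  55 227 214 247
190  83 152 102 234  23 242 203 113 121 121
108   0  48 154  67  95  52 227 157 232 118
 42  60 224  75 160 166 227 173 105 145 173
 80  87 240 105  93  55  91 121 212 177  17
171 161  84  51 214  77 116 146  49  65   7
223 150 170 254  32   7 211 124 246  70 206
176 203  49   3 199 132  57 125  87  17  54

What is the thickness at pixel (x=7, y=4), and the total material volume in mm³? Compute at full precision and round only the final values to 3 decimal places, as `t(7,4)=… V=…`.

span = t_max - t_min = 4.18 - 0.52 = 3.660
L(7,4) = 203, L_eff = 203/255 = 0.796078
t(7,4) = 4.18 - 3.660·0.796078 = 1.266
Σt over all 11·11 pixels = 1186131/4250 ≈ 279.0896471
V = pitch²·Σt = 1.75²·1186131/4250 = 854.712

t(7,4)=1.266 V=854.712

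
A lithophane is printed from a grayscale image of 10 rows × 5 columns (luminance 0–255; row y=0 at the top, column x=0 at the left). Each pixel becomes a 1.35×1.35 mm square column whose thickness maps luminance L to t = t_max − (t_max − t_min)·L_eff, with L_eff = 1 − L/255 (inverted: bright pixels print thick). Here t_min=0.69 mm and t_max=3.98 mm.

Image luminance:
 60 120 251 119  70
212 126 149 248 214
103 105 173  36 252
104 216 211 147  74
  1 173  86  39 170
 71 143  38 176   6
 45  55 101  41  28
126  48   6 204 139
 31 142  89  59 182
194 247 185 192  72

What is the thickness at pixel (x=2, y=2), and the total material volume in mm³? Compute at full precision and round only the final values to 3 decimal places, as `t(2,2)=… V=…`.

span = t_max - t_min = 3.98 - 0.69 = 3.290
L(2,2) = 173, L_eff = 1 - 173/255 = 0.321569 (inverted)
t(2,2) = 3.98 - 3.290·0.321569 = 2.922
Σt over all 10·5 pixels = 2879741/25500 ≈ 112.9310196
V = pitch²·Σt = 1.35²·2879741/25500 = 205.817

t(2,2)=2.922 V=205.817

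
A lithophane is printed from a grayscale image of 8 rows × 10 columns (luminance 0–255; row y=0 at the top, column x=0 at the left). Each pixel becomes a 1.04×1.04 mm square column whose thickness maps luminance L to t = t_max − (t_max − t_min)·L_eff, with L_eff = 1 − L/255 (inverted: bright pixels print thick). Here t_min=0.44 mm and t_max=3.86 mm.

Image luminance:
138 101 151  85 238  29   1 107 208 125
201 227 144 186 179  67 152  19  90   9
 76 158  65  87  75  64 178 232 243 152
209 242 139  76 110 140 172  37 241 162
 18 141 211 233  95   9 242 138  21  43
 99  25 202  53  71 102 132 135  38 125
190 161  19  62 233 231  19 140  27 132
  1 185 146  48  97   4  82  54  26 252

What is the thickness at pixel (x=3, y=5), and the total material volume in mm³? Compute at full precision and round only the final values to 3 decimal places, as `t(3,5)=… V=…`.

span = t_max - t_min = 3.86 - 0.44 = 3.420
L(3,5) = 53, L_eff = 1 - 53/255 = 0.792157 (inverted)
t(3,5) = 3.86 - 3.420·0.792157 = 1.151
Σt over all 8·10 pixels = 694349/4250 ≈ 163.3762353
V = pitch²·Σt = 1.04²·694349/4250 = 176.708

t(3,5)=1.151 V=176.708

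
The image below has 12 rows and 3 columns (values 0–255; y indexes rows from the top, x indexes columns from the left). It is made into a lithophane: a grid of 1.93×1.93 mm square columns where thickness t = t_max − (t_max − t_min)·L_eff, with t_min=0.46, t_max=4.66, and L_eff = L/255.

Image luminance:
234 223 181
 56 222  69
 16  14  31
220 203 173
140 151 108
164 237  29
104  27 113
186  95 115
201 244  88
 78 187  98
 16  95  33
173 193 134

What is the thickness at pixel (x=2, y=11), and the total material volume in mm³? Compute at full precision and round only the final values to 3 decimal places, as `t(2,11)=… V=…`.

span = t_max - t_min = 4.66 - 0.46 = 4.200
L(2,11) = 134, L_eff = 134/255 = 0.525490
t(2,11) = 4.66 - 4.200·0.525490 = 2.453
Σt over all 12·3 pixels = 38741/425 ≈ 91.1552941
V = pitch²·Σt = 1.93²·38741/425 = 339.544

t(2,11)=2.453 V=339.544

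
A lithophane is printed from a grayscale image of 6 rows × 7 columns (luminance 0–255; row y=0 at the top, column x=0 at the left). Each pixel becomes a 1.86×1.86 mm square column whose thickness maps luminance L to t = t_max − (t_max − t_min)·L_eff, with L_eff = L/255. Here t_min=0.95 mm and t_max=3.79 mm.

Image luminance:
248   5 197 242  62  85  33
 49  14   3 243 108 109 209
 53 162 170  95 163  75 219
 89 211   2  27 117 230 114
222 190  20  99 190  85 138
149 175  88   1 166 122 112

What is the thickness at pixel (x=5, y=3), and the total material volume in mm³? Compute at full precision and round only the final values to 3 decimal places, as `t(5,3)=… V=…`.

t(5,3)=1.228 V=354.541

span = t_max - t_min = 3.79 - 0.95 = 2.840
L(5,3) = 230, L_eff = 230/255 = 0.901961
t(5,3) = 3.79 - 2.840·0.901961 = 1.228
Σt over all 6·7 pixels = 435541/4250 ≈ 102.4802353
V = pitch²·Σt = 1.86²·435541/4250 = 354.541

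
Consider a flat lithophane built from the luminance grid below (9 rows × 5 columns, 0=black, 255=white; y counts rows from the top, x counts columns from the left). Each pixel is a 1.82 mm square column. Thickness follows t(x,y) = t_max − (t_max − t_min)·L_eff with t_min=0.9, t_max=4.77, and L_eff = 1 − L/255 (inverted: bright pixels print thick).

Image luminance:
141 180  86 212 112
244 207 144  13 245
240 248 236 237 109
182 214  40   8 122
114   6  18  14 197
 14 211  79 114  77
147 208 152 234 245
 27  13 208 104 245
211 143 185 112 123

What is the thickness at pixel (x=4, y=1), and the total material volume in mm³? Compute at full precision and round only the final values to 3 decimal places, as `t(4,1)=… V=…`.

t(4,1)=4.618 V=456.939

span = t_max - t_min = 4.77 - 0.9 = 3.870
L(4,1) = 245, L_eff = 1 - 245/255 = 0.039216 (inverted)
t(4,1) = 4.77 - 3.870·0.039216 = 4.618
Σt over all 9·5 pixels = 1172559/8500 ≈ 137.9481176
V = pitch²·Σt = 1.82²·1172559/8500 = 456.939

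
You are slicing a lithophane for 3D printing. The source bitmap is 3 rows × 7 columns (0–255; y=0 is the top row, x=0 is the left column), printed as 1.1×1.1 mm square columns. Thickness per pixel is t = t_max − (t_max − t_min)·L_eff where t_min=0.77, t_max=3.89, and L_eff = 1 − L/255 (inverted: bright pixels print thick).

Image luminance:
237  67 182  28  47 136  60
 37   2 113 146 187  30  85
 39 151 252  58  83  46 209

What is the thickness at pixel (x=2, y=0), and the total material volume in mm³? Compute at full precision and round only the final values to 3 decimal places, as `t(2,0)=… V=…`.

t(2,0)=2.997 V=52.062

span = t_max - t_min = 3.89 - 0.77 = 3.120
L(2,0) = 182, L_eff = 1 - 182/255 = 0.286275 (inverted)
t(2,0) = 3.89 - 3.120·0.286275 = 2.997
Σt over all 3·7 pixels = 14629/340 ≈ 43.0264706
V = pitch²·Σt = 1.1²·14629/340 = 52.062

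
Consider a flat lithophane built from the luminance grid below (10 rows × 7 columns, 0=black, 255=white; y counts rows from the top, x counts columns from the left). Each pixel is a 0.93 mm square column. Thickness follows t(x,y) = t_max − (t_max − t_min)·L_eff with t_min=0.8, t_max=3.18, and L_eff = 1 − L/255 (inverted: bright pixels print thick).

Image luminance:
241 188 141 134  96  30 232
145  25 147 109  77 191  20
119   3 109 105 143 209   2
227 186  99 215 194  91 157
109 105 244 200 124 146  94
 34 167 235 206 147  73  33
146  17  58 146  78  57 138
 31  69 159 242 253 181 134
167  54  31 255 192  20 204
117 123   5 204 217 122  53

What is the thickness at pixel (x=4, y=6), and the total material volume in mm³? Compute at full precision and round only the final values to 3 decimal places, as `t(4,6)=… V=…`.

t(4,6)=1.528 V=121.288

span = t_max - t_min = 3.18 - 0.8 = 2.380
L(4,6) = 78, L_eff = 1 - 78/255 = 0.694118 (inverted)
t(4,6) = 3.18 - 2.380·0.694118 = 1.528
Σt over all 10·7 pixels = 4207/30 ≈ 140.2333333
V = pitch²·Σt = 0.93²·4207/30 = 121.288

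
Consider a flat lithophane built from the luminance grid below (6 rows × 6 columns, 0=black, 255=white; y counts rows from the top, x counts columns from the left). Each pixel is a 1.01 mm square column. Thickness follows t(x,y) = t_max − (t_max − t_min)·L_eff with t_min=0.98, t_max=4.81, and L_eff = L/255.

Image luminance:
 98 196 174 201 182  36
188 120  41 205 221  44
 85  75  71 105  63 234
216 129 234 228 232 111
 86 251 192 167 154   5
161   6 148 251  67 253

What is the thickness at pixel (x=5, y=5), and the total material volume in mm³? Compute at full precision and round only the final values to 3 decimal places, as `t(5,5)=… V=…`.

t(5,5)=1.010 V=96.509

span = t_max - t_min = 4.81 - 0.98 = 3.830
L(5,5) = 253, L_eff = 253/255 = 0.992157
t(5,5) = 4.81 - 3.830·0.992157 = 1.010
Σt over all 6·6 pixels = 241249/2550 ≈ 94.6074510
V = pitch²·Σt = 1.01²·241249/2550 = 96.509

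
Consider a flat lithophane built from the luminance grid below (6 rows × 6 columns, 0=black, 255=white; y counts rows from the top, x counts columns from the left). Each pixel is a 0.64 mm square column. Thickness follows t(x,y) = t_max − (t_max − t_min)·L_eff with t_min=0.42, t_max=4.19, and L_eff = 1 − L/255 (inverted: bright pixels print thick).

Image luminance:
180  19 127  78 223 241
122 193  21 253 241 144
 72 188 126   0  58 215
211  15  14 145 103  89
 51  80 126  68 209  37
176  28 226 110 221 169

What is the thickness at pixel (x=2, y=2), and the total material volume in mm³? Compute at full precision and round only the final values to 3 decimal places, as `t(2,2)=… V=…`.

span = t_max - t_min = 4.19 - 0.42 = 3.770
L(2,2) = 126, L_eff = 1 - 126/255 = 0.505882 (inverted)
t(2,2) = 4.19 - 3.770·0.505882 = 2.283
Σt over all 6·6 pixels = 2111843/25500 ≈ 82.8173725
V = pitch²·Σt = 0.64²·2111843/25500 = 33.922

t(2,2)=2.283 V=33.922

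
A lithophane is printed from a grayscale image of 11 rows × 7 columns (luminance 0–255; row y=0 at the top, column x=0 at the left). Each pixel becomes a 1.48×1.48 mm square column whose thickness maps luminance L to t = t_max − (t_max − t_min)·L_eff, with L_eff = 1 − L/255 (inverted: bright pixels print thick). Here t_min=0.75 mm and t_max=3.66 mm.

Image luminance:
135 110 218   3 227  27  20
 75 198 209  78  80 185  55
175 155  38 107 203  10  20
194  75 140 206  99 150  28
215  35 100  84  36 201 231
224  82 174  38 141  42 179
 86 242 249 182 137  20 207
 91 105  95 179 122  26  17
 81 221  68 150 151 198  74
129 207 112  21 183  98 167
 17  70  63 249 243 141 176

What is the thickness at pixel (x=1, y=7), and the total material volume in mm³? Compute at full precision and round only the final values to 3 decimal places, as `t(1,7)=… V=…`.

t(1,7)=1.948 V=365.935

span = t_max - t_min = 3.66 - 0.75 = 2.910
L(1,7) = 105, L_eff = 1 - 105/255 = 0.588235 (inverted)
t(1,7) = 3.66 - 2.910·0.588235 = 1.948
Σt over all 11·7 pixels = 710019/4250 ≈ 167.0632941
V = pitch²·Σt = 1.48²·710019/4250 = 365.935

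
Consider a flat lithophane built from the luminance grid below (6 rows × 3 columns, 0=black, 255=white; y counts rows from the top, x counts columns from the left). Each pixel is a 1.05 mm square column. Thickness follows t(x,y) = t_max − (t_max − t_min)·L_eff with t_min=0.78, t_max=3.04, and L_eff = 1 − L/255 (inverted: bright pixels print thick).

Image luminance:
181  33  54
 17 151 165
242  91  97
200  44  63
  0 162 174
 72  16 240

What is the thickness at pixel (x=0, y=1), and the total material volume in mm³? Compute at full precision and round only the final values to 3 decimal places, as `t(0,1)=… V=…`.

t(0,1)=0.931 V=35.041

span = t_max - t_min = 3.04 - 0.78 = 2.260
L(0,1) = 17, L_eff = 1 - 17/255 = 0.933333 (inverted)
t(0,1) = 3.04 - 2.260·0.933333 = 0.931
Σt over all 6·3 pixels = 202618/6375 ≈ 31.7832157
V = pitch²·Σt = 1.05²·202618/6375 = 35.041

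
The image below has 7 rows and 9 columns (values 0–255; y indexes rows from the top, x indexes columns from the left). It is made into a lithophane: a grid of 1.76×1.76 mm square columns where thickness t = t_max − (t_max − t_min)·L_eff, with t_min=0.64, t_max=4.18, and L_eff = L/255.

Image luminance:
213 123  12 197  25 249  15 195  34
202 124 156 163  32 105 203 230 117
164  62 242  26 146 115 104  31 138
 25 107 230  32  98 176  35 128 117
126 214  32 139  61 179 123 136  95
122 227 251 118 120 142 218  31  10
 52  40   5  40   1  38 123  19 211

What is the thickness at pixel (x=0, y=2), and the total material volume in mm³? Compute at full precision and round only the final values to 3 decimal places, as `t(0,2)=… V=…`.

span = t_max - t_min = 4.18 - 0.64 = 3.540
L(0,2) = 164, L_eff = 164/255 = 0.643137
t(0,2) = 4.18 - 3.540·0.643137 = 1.903
Σt over all 7·9 pixels = 691799/4250 ≈ 162.7762353
V = pitch²·Σt = 1.76²·691799/4250 = 504.216

t(0,2)=1.903 V=504.216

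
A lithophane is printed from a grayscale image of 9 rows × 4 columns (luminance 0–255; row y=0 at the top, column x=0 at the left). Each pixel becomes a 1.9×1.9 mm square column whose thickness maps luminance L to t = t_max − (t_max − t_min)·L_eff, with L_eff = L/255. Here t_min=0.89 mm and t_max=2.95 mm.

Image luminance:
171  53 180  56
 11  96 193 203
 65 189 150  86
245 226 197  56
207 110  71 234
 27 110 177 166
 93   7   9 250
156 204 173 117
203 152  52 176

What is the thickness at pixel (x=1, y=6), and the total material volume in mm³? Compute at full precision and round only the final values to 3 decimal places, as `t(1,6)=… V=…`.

span = t_max - t_min = 2.95 - 0.89 = 2.060
L(1,6) = 7, L_eff = 7/255 = 0.027451
t(1,6) = 2.95 - 2.060·0.027451 = 2.893
Σt over all 9·4 pixels = 852337/12750 ≈ 66.8499608
V = pitch²·Σt = 1.9²·852337/12750 = 241.328

t(1,6)=2.893 V=241.328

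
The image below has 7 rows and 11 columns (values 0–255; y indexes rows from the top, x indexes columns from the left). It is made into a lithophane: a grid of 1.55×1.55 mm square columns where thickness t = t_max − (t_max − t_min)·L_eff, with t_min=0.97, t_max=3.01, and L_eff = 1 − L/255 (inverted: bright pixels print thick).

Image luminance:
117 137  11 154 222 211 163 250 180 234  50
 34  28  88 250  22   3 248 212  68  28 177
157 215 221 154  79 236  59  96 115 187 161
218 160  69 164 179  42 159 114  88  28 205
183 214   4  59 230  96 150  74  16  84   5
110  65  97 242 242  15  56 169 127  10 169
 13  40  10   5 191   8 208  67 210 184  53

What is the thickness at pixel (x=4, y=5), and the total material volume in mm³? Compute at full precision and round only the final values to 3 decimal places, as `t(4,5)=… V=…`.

t(4,5)=2.906 V=360.092

span = t_max - t_min = 3.01 - 0.97 = 2.040
L(4,5) = 242, L_eff = 1 - 242/255 = 0.050980 (inverted)
t(4,5) = 3.01 - 2.040·0.050980 = 2.906
Σt over all 7·11 pixels = 149.882
V = pitch²·Σt = 1.55²·149.882 = 360.092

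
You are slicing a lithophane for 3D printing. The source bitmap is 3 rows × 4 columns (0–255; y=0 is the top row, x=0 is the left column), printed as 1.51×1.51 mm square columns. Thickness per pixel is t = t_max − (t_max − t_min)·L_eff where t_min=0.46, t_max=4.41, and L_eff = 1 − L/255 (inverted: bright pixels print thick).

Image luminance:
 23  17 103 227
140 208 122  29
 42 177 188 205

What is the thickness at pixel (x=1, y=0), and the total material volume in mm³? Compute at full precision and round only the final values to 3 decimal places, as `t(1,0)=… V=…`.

span = t_max - t_min = 4.41 - 0.46 = 3.950
L(1,0) = 17, L_eff = 1 - 17/255 = 0.933333 (inverted)
t(1,0) = 4.41 - 3.950·0.933333 = 0.723
Σt over all 3·4 pixels = 145151/5100 ≈ 28.4609804
V = pitch²·Σt = 1.51²·145151/5100 = 64.894

t(1,0)=0.723 V=64.894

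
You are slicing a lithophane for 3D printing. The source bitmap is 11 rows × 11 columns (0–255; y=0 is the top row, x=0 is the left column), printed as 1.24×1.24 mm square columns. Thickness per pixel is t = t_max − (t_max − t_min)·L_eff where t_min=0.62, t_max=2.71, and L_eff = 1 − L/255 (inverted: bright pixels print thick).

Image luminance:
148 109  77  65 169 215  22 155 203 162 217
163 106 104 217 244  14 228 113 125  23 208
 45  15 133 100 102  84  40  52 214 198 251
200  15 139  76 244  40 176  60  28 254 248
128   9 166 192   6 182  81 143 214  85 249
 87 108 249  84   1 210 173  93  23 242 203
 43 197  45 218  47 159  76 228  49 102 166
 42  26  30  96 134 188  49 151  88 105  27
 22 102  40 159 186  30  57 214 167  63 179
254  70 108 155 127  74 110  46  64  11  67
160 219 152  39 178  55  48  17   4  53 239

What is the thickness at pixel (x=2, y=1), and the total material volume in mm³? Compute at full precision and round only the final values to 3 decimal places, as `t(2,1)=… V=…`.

t(2,1)=1.472 V=297.630

span = t_max - t_min = 2.71 - 0.62 = 2.090
L(2,1) = 104, L_eff = 1 - 104/255 = 0.592157 (inverted)
t(2,1) = 2.71 - 2.090·0.592157 = 1.472
Σt over all 11·11 pixels = 2467993/12750 ≈ 193.5680784
V = pitch²·Σt = 1.24²·2467993/12750 = 297.630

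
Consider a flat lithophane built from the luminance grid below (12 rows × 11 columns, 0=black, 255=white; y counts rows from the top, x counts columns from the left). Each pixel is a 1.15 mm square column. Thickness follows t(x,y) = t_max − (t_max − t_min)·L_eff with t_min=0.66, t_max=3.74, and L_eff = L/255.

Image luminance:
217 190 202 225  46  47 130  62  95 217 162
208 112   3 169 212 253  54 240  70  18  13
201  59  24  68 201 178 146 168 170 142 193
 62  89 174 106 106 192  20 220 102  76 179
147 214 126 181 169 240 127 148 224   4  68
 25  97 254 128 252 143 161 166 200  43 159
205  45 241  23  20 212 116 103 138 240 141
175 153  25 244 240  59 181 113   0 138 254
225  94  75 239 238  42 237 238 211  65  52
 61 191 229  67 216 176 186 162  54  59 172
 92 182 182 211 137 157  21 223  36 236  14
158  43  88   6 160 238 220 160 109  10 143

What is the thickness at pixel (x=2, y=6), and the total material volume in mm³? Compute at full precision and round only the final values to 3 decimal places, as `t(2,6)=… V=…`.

t(2,6)=0.829 V=360.924

span = t_max - t_min = 3.74 - 0.66 = 3.080
L(2,6) = 241, L_eff = 241/255 = 0.945098
t(2,6) = 3.74 - 3.080·0.945098 = 0.829
Σt over all 12·11 pixels = 1739804/6375 ≈ 272.9104314
V = pitch²·Σt = 1.15²·1739804/6375 = 360.924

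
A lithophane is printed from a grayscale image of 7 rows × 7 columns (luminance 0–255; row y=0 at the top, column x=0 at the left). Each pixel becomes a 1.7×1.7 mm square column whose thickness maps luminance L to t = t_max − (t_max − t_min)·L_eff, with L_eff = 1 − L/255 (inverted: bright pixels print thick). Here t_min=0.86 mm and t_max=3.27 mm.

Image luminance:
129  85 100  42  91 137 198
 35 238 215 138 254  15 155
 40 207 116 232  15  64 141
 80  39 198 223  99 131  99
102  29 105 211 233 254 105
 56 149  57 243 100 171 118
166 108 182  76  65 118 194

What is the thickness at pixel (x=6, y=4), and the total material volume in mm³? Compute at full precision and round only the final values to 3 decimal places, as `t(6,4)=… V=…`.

span = t_max - t_min = 3.27 - 0.86 = 2.410
L(6,4) = 105, L_eff = 1 - 105/255 = 0.588235 (inverted)
t(6,4) = 3.27 - 2.410·0.588235 = 1.852
Σt over all 7·7 pixels = 38336/375 ≈ 102.2293333
V = pitch²·Σt = 1.7²·38336/375 = 295.443

t(6,4)=1.852 V=295.443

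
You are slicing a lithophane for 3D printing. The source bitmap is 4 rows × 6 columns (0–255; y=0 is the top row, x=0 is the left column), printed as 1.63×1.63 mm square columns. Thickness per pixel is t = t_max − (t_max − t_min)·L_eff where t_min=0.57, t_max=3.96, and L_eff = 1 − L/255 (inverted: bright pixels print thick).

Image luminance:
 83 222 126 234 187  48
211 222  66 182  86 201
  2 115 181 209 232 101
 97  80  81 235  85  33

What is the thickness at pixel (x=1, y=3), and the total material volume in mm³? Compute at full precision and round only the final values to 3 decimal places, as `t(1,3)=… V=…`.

span = t_max - t_min = 3.96 - 0.57 = 3.390
L(1,3) = 80, L_eff = 1 - 80/255 = 0.686275 (inverted)
t(1,3) = 3.96 - 3.390·0.686275 = 1.634
Σt over all 4·6 pixels = 491327/8500 ≈ 57.8031765
V = pitch²·Σt = 1.63²·491327/8500 = 153.577

t(1,3)=1.634 V=153.577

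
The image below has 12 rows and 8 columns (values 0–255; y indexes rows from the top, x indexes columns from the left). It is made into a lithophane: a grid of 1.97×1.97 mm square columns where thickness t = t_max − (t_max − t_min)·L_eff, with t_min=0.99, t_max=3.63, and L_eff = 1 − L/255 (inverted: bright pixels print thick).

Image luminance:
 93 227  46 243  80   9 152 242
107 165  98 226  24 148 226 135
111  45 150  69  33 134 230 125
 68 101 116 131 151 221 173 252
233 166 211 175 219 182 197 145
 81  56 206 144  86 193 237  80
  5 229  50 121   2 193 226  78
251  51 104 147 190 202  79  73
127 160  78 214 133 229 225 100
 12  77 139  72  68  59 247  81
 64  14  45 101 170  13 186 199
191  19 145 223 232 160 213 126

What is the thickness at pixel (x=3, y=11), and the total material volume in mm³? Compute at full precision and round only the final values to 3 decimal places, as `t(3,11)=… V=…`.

span = t_max - t_min = 3.63 - 0.99 = 2.640
L(3,11) = 223, L_eff = 1 - 223/255 = 0.125490 (inverted)
t(3,11) = 3.63 - 2.640·0.125490 = 3.299
Σt over all 12·8 pixels = 97878/425 ≈ 230.3011765
V = pitch²·Σt = 1.97²·97878/425 = 893.776

t(3,11)=3.299 V=893.776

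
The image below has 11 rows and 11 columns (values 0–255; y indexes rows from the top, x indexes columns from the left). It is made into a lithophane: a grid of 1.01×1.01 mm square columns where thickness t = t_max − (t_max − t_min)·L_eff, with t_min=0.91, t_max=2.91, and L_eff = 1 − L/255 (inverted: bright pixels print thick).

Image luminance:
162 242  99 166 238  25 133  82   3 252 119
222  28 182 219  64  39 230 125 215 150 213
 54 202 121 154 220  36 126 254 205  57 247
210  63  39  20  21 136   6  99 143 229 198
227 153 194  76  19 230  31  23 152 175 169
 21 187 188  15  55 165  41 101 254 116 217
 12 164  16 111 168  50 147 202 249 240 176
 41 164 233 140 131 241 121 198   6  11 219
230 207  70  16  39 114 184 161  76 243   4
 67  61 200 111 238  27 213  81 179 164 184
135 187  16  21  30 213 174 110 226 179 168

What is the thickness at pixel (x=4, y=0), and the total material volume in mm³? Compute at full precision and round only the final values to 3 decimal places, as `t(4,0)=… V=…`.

span = t_max - t_min = 2.91 - 0.91 = 2.000
L(4,0) = 238, L_eff = 1 - 238/255 = 0.066667 (inverted)
t(4,0) = 2.91 - 2.000·0.066667 = 2.777
Σt over all 11·11 pixels = 1210561/5100 ≈ 237.3649020
V = pitch²·Σt = 1.01²·1210561/5100 = 242.136

t(4,0)=2.777 V=242.136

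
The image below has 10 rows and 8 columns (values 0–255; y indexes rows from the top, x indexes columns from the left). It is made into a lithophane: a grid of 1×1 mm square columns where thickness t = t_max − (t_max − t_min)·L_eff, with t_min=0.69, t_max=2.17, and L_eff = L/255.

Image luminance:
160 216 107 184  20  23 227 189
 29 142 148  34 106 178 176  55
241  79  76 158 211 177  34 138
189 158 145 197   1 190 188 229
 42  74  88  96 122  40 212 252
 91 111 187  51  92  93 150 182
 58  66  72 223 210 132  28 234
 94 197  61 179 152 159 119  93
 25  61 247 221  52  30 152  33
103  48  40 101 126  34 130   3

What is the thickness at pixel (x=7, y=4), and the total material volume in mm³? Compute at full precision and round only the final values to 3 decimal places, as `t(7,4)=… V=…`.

t(7,4)=0.707 V=116.890

span = t_max - t_min = 2.17 - 0.69 = 1.480
L(7,4) = 252, L_eff = 252/255 = 0.988235
t(7,4) = 2.17 - 1.480·0.988235 = 0.707
Σt over all 10·8 pixels = 248391/2125 ≈ 116.8898824
V = pitch²·Σt = 1²·248391/2125 = 116.890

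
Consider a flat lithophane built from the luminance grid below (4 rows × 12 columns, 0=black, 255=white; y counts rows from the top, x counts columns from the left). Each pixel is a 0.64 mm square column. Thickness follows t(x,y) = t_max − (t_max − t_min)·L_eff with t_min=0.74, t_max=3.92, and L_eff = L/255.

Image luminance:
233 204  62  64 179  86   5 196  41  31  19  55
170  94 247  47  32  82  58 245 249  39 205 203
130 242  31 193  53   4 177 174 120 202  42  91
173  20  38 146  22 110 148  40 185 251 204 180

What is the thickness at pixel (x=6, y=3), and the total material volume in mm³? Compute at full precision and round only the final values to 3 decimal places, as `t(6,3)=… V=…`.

t(6,3)=2.074 V=47.332

span = t_max - t_min = 3.92 - 0.74 = 3.180
L(6,3) = 148, L_eff = 148/255 = 0.580392
t(6,3) = 3.92 - 3.180·0.580392 = 2.074
Σt over all 4·12 pixels = 245557/2125 ≈ 115.5562353
V = pitch²·Σt = 0.64²·245557/2125 = 47.332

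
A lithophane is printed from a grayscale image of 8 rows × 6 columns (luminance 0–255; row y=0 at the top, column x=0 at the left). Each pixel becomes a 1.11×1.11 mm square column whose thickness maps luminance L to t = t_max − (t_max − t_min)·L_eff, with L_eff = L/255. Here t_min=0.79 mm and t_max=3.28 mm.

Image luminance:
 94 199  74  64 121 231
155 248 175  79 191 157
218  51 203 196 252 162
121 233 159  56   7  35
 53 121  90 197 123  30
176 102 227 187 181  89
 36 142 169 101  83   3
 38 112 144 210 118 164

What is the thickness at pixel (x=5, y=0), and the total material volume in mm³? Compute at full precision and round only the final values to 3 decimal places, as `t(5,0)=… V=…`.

span = t_max - t_min = 3.28 - 0.79 = 2.490
L(5,0) = 231, L_eff = 231/255 = 0.905882
t(5,0) = 3.28 - 2.490·0.905882 = 1.024
Σt over all 8·6 pixels = 808949/8500 ≈ 95.1704706
V = pitch²·Σt = 1.11²·808949/8500 = 117.260

t(5,0)=1.024 V=117.260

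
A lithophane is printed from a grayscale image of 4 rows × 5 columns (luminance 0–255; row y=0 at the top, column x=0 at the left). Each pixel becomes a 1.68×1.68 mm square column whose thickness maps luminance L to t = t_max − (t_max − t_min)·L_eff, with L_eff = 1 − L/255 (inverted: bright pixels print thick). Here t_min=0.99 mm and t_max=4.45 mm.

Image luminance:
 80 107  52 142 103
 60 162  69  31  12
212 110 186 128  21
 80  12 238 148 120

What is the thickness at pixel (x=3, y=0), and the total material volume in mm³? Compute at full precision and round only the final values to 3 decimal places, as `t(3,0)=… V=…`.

t(3,0)=2.917 V=135.271

span = t_max - t_min = 4.45 - 0.99 = 3.460
L(3,0) = 142, L_eff = 1 - 142/255 = 0.443137 (inverted)
t(3,0) = 4.45 - 3.460·0.443137 = 2.917
Σt over all 4·5 pixels = 203693/4250 ≈ 47.9277647
V = pitch²·Σt = 1.68²·203693/4250 = 135.271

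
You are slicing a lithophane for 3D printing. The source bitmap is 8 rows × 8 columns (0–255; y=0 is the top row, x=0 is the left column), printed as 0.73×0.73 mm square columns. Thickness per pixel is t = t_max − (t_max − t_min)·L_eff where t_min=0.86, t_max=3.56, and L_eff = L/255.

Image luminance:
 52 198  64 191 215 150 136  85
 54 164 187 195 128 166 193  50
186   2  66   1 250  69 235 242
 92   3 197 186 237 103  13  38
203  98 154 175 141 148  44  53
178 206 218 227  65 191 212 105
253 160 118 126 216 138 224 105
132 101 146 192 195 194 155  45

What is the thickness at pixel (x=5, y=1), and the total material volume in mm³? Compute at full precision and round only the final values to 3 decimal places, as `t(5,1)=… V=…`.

t(5,1)=1.802 V=70.261

span = t_max - t_min = 3.56 - 0.86 = 2.700
L(5,1) = 166, L_eff = 166/255 = 0.650980
t(5,1) = 3.56 - 2.700·0.650980 = 1.802
Σt over all 8·8 pixels = 11207/85 ≈ 131.8470588
V = pitch²·Σt = 0.73²·11207/85 = 70.261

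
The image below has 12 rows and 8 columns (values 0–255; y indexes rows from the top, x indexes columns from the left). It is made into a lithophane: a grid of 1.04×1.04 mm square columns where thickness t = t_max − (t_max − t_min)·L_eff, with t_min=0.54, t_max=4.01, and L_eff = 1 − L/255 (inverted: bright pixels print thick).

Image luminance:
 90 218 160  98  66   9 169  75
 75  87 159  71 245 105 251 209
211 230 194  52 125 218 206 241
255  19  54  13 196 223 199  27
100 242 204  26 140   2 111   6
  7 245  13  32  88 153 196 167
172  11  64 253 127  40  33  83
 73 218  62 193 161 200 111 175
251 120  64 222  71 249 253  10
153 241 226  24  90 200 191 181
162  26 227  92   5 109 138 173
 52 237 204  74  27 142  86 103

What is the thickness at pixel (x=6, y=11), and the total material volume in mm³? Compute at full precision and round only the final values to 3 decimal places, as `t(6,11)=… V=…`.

t(6,11)=1.710 V=242.418

span = t_max - t_min = 4.01 - 0.54 = 3.470
L(6,11) = 86, L_eff = 1 - 86/255 = 0.662745 (inverted)
t(6,11) = 4.01 - 3.470·0.662745 = 1.710
Σt over all 12·8 pixels = 5715287/25500 ≈ 224.1289020
V = pitch²·Σt = 1.04²·5715287/25500 = 242.418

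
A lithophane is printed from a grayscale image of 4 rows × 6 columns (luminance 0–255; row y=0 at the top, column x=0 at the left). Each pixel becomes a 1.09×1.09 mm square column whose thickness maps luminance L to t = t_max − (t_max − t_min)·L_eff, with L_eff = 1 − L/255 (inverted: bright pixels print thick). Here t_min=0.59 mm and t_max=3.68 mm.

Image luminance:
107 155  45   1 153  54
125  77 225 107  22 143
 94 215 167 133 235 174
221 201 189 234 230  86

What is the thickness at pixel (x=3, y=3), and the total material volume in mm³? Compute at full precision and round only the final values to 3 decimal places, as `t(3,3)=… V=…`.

t(3,3)=3.426 V=65.672

span = t_max - t_min = 3.68 - 0.59 = 3.090
L(3,3) = 234, L_eff = 1 - 234/255 = 0.082353 (inverted)
t(3,3) = 3.68 - 3.090·0.082353 = 3.426
Σt over all 4·6 pixels = 469839/8500 ≈ 55.2751765
V = pitch²·Σt = 1.09²·469839/8500 = 65.672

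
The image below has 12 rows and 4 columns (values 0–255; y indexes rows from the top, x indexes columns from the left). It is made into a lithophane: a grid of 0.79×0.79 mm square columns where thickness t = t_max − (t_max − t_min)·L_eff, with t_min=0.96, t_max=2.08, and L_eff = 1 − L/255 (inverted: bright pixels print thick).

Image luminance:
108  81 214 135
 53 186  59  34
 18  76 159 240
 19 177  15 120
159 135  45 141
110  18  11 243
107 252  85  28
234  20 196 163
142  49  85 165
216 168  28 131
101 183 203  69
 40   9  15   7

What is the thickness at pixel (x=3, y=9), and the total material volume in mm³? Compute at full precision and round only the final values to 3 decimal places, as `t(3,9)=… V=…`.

span = t_max - t_min = 2.08 - 0.96 = 1.120
L(3,9) = 131, L_eff = 1 - 131/255 = 0.486275 (inverted)
t(3,9) = 2.08 - 1.120·0.486275 = 1.535
Σt over all 12·4 pixels = 440816/6375 ≈ 69.1476078
V = pitch²·Σt = 0.79²·440816/6375 = 43.155

t(3,9)=1.535 V=43.155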